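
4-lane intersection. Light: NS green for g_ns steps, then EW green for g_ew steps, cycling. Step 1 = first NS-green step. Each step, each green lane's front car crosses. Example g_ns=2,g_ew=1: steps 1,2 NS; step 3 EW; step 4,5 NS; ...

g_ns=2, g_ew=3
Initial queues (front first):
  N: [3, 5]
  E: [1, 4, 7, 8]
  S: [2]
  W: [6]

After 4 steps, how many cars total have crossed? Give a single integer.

Answer: 6

Derivation:
Step 1 [NS]: N:car3-GO,E:wait,S:car2-GO,W:wait | queues: N=1 E=4 S=0 W=1
Step 2 [NS]: N:car5-GO,E:wait,S:empty,W:wait | queues: N=0 E=4 S=0 W=1
Step 3 [EW]: N:wait,E:car1-GO,S:wait,W:car6-GO | queues: N=0 E=3 S=0 W=0
Step 4 [EW]: N:wait,E:car4-GO,S:wait,W:empty | queues: N=0 E=2 S=0 W=0
Cars crossed by step 4: 6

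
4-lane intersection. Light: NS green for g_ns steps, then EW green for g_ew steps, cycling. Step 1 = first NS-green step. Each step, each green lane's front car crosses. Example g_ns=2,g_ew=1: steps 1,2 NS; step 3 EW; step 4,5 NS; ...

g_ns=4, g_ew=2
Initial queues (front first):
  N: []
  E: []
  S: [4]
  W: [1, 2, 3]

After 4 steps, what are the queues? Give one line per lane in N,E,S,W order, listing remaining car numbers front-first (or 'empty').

Step 1 [NS]: N:empty,E:wait,S:car4-GO,W:wait | queues: N=0 E=0 S=0 W=3
Step 2 [NS]: N:empty,E:wait,S:empty,W:wait | queues: N=0 E=0 S=0 W=3
Step 3 [NS]: N:empty,E:wait,S:empty,W:wait | queues: N=0 E=0 S=0 W=3
Step 4 [NS]: N:empty,E:wait,S:empty,W:wait | queues: N=0 E=0 S=0 W=3

N: empty
E: empty
S: empty
W: 1 2 3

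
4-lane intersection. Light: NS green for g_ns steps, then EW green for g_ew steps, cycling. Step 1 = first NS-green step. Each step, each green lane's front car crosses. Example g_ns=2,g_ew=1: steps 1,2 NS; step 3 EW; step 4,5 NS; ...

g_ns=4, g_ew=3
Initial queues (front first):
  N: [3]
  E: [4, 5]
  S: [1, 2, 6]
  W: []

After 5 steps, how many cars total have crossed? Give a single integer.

Answer: 5

Derivation:
Step 1 [NS]: N:car3-GO,E:wait,S:car1-GO,W:wait | queues: N=0 E=2 S=2 W=0
Step 2 [NS]: N:empty,E:wait,S:car2-GO,W:wait | queues: N=0 E=2 S=1 W=0
Step 3 [NS]: N:empty,E:wait,S:car6-GO,W:wait | queues: N=0 E=2 S=0 W=0
Step 4 [NS]: N:empty,E:wait,S:empty,W:wait | queues: N=0 E=2 S=0 W=0
Step 5 [EW]: N:wait,E:car4-GO,S:wait,W:empty | queues: N=0 E=1 S=0 W=0
Cars crossed by step 5: 5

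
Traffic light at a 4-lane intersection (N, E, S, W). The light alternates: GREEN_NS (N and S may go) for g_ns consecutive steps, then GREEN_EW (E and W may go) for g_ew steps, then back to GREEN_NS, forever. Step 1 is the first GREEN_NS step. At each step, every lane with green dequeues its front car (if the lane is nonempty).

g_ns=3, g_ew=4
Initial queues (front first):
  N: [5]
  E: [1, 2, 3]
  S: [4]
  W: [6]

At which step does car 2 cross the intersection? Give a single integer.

Step 1 [NS]: N:car5-GO,E:wait,S:car4-GO,W:wait | queues: N=0 E=3 S=0 W=1
Step 2 [NS]: N:empty,E:wait,S:empty,W:wait | queues: N=0 E=3 S=0 W=1
Step 3 [NS]: N:empty,E:wait,S:empty,W:wait | queues: N=0 E=3 S=0 W=1
Step 4 [EW]: N:wait,E:car1-GO,S:wait,W:car6-GO | queues: N=0 E=2 S=0 W=0
Step 5 [EW]: N:wait,E:car2-GO,S:wait,W:empty | queues: N=0 E=1 S=0 W=0
Step 6 [EW]: N:wait,E:car3-GO,S:wait,W:empty | queues: N=0 E=0 S=0 W=0
Car 2 crosses at step 5

5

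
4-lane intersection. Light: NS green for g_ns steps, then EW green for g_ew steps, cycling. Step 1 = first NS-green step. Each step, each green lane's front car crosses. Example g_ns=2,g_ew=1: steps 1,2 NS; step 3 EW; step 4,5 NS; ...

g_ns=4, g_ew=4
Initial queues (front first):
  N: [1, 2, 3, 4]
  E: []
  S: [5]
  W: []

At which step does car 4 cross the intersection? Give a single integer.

Step 1 [NS]: N:car1-GO,E:wait,S:car5-GO,W:wait | queues: N=3 E=0 S=0 W=0
Step 2 [NS]: N:car2-GO,E:wait,S:empty,W:wait | queues: N=2 E=0 S=0 W=0
Step 3 [NS]: N:car3-GO,E:wait,S:empty,W:wait | queues: N=1 E=0 S=0 W=0
Step 4 [NS]: N:car4-GO,E:wait,S:empty,W:wait | queues: N=0 E=0 S=0 W=0
Car 4 crosses at step 4

4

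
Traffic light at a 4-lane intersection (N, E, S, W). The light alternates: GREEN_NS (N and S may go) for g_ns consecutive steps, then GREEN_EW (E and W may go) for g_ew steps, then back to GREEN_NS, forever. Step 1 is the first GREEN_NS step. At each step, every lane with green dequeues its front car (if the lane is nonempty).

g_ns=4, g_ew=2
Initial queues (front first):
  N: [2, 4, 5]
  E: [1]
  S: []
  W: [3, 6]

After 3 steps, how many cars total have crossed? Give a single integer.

Step 1 [NS]: N:car2-GO,E:wait,S:empty,W:wait | queues: N=2 E=1 S=0 W=2
Step 2 [NS]: N:car4-GO,E:wait,S:empty,W:wait | queues: N=1 E=1 S=0 W=2
Step 3 [NS]: N:car5-GO,E:wait,S:empty,W:wait | queues: N=0 E=1 S=0 W=2
Cars crossed by step 3: 3

Answer: 3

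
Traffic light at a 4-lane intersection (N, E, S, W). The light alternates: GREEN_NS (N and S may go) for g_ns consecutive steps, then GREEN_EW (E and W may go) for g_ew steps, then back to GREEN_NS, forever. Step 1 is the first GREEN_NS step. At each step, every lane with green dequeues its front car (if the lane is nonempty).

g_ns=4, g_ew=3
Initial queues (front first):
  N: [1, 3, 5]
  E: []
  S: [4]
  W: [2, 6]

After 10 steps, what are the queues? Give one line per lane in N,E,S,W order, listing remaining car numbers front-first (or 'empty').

Step 1 [NS]: N:car1-GO,E:wait,S:car4-GO,W:wait | queues: N=2 E=0 S=0 W=2
Step 2 [NS]: N:car3-GO,E:wait,S:empty,W:wait | queues: N=1 E=0 S=0 W=2
Step 3 [NS]: N:car5-GO,E:wait,S:empty,W:wait | queues: N=0 E=0 S=0 W=2
Step 4 [NS]: N:empty,E:wait,S:empty,W:wait | queues: N=0 E=0 S=0 W=2
Step 5 [EW]: N:wait,E:empty,S:wait,W:car2-GO | queues: N=0 E=0 S=0 W=1
Step 6 [EW]: N:wait,E:empty,S:wait,W:car6-GO | queues: N=0 E=0 S=0 W=0

N: empty
E: empty
S: empty
W: empty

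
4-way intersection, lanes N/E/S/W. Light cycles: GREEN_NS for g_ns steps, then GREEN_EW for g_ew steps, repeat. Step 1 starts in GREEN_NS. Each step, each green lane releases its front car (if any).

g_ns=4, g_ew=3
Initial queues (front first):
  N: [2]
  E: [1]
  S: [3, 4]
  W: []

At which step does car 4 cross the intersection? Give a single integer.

Step 1 [NS]: N:car2-GO,E:wait,S:car3-GO,W:wait | queues: N=0 E=1 S=1 W=0
Step 2 [NS]: N:empty,E:wait,S:car4-GO,W:wait | queues: N=0 E=1 S=0 W=0
Step 3 [NS]: N:empty,E:wait,S:empty,W:wait | queues: N=0 E=1 S=0 W=0
Step 4 [NS]: N:empty,E:wait,S:empty,W:wait | queues: N=0 E=1 S=0 W=0
Step 5 [EW]: N:wait,E:car1-GO,S:wait,W:empty | queues: N=0 E=0 S=0 W=0
Car 4 crosses at step 2

2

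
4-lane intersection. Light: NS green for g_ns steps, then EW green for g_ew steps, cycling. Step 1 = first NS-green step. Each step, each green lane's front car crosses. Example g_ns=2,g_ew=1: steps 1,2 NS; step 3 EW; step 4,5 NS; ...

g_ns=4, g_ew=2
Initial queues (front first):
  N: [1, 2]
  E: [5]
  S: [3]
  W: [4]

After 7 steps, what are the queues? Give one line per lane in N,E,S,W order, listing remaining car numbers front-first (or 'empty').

Step 1 [NS]: N:car1-GO,E:wait,S:car3-GO,W:wait | queues: N=1 E=1 S=0 W=1
Step 2 [NS]: N:car2-GO,E:wait,S:empty,W:wait | queues: N=0 E=1 S=0 W=1
Step 3 [NS]: N:empty,E:wait,S:empty,W:wait | queues: N=0 E=1 S=0 W=1
Step 4 [NS]: N:empty,E:wait,S:empty,W:wait | queues: N=0 E=1 S=0 W=1
Step 5 [EW]: N:wait,E:car5-GO,S:wait,W:car4-GO | queues: N=0 E=0 S=0 W=0

N: empty
E: empty
S: empty
W: empty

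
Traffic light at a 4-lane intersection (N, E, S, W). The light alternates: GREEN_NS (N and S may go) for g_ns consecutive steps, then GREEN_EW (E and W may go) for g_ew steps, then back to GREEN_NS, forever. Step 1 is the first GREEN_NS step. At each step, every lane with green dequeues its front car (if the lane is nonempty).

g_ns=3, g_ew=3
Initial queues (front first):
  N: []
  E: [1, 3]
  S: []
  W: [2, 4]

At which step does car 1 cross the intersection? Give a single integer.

Step 1 [NS]: N:empty,E:wait,S:empty,W:wait | queues: N=0 E=2 S=0 W=2
Step 2 [NS]: N:empty,E:wait,S:empty,W:wait | queues: N=0 E=2 S=0 W=2
Step 3 [NS]: N:empty,E:wait,S:empty,W:wait | queues: N=0 E=2 S=0 W=2
Step 4 [EW]: N:wait,E:car1-GO,S:wait,W:car2-GO | queues: N=0 E=1 S=0 W=1
Step 5 [EW]: N:wait,E:car3-GO,S:wait,W:car4-GO | queues: N=0 E=0 S=0 W=0
Car 1 crosses at step 4

4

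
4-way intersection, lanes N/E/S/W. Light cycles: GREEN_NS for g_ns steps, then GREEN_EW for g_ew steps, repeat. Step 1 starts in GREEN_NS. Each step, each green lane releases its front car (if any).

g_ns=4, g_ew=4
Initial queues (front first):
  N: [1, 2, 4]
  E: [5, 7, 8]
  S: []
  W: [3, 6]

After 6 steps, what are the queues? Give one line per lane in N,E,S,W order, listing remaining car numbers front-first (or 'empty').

Step 1 [NS]: N:car1-GO,E:wait,S:empty,W:wait | queues: N=2 E=3 S=0 W=2
Step 2 [NS]: N:car2-GO,E:wait,S:empty,W:wait | queues: N=1 E=3 S=0 W=2
Step 3 [NS]: N:car4-GO,E:wait,S:empty,W:wait | queues: N=0 E=3 S=0 W=2
Step 4 [NS]: N:empty,E:wait,S:empty,W:wait | queues: N=0 E=3 S=0 W=2
Step 5 [EW]: N:wait,E:car5-GO,S:wait,W:car3-GO | queues: N=0 E=2 S=0 W=1
Step 6 [EW]: N:wait,E:car7-GO,S:wait,W:car6-GO | queues: N=0 E=1 S=0 W=0

N: empty
E: 8
S: empty
W: empty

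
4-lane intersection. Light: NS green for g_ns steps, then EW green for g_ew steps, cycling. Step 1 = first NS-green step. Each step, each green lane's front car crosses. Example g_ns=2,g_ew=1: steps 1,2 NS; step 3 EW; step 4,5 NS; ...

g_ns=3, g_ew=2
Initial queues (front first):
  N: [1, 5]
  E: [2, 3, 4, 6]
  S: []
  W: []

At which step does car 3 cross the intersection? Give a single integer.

Step 1 [NS]: N:car1-GO,E:wait,S:empty,W:wait | queues: N=1 E=4 S=0 W=0
Step 2 [NS]: N:car5-GO,E:wait,S:empty,W:wait | queues: N=0 E=4 S=0 W=0
Step 3 [NS]: N:empty,E:wait,S:empty,W:wait | queues: N=0 E=4 S=0 W=0
Step 4 [EW]: N:wait,E:car2-GO,S:wait,W:empty | queues: N=0 E=3 S=0 W=0
Step 5 [EW]: N:wait,E:car3-GO,S:wait,W:empty | queues: N=0 E=2 S=0 W=0
Step 6 [NS]: N:empty,E:wait,S:empty,W:wait | queues: N=0 E=2 S=0 W=0
Step 7 [NS]: N:empty,E:wait,S:empty,W:wait | queues: N=0 E=2 S=0 W=0
Step 8 [NS]: N:empty,E:wait,S:empty,W:wait | queues: N=0 E=2 S=0 W=0
Step 9 [EW]: N:wait,E:car4-GO,S:wait,W:empty | queues: N=0 E=1 S=0 W=0
Step 10 [EW]: N:wait,E:car6-GO,S:wait,W:empty | queues: N=0 E=0 S=0 W=0
Car 3 crosses at step 5

5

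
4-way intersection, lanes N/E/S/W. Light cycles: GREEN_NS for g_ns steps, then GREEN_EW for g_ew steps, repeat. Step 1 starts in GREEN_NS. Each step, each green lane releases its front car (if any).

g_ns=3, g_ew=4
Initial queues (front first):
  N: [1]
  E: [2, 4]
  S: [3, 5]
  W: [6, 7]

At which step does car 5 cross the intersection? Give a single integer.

Step 1 [NS]: N:car1-GO,E:wait,S:car3-GO,W:wait | queues: N=0 E=2 S=1 W=2
Step 2 [NS]: N:empty,E:wait,S:car5-GO,W:wait | queues: N=0 E=2 S=0 W=2
Step 3 [NS]: N:empty,E:wait,S:empty,W:wait | queues: N=0 E=2 S=0 W=2
Step 4 [EW]: N:wait,E:car2-GO,S:wait,W:car6-GO | queues: N=0 E=1 S=0 W=1
Step 5 [EW]: N:wait,E:car4-GO,S:wait,W:car7-GO | queues: N=0 E=0 S=0 W=0
Car 5 crosses at step 2

2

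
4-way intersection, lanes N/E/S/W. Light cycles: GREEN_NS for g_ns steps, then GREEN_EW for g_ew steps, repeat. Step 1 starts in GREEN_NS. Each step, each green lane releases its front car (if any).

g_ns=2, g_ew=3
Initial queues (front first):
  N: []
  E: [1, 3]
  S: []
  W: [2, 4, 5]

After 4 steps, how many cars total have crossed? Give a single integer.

Step 1 [NS]: N:empty,E:wait,S:empty,W:wait | queues: N=0 E=2 S=0 W=3
Step 2 [NS]: N:empty,E:wait,S:empty,W:wait | queues: N=0 E=2 S=0 W=3
Step 3 [EW]: N:wait,E:car1-GO,S:wait,W:car2-GO | queues: N=0 E=1 S=0 W=2
Step 4 [EW]: N:wait,E:car3-GO,S:wait,W:car4-GO | queues: N=0 E=0 S=0 W=1
Cars crossed by step 4: 4

Answer: 4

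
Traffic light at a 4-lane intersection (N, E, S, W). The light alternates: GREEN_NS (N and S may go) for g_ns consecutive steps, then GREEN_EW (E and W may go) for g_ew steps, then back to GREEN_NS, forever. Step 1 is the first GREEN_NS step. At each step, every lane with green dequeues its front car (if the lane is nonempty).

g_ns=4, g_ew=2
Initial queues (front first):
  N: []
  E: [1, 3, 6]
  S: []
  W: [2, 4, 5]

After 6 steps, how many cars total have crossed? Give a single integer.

Step 1 [NS]: N:empty,E:wait,S:empty,W:wait | queues: N=0 E=3 S=0 W=3
Step 2 [NS]: N:empty,E:wait,S:empty,W:wait | queues: N=0 E=3 S=0 W=3
Step 3 [NS]: N:empty,E:wait,S:empty,W:wait | queues: N=0 E=3 S=0 W=3
Step 4 [NS]: N:empty,E:wait,S:empty,W:wait | queues: N=0 E=3 S=0 W=3
Step 5 [EW]: N:wait,E:car1-GO,S:wait,W:car2-GO | queues: N=0 E=2 S=0 W=2
Step 6 [EW]: N:wait,E:car3-GO,S:wait,W:car4-GO | queues: N=0 E=1 S=0 W=1
Cars crossed by step 6: 4

Answer: 4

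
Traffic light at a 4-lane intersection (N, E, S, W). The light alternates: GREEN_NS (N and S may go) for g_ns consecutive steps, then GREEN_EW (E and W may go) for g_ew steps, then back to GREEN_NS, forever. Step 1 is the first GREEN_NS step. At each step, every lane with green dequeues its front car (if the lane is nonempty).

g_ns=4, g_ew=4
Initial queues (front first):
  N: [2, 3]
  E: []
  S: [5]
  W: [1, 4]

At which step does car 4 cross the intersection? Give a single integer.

Step 1 [NS]: N:car2-GO,E:wait,S:car5-GO,W:wait | queues: N=1 E=0 S=0 W=2
Step 2 [NS]: N:car3-GO,E:wait,S:empty,W:wait | queues: N=0 E=0 S=0 W=2
Step 3 [NS]: N:empty,E:wait,S:empty,W:wait | queues: N=0 E=0 S=0 W=2
Step 4 [NS]: N:empty,E:wait,S:empty,W:wait | queues: N=0 E=0 S=0 W=2
Step 5 [EW]: N:wait,E:empty,S:wait,W:car1-GO | queues: N=0 E=0 S=0 W=1
Step 6 [EW]: N:wait,E:empty,S:wait,W:car4-GO | queues: N=0 E=0 S=0 W=0
Car 4 crosses at step 6

6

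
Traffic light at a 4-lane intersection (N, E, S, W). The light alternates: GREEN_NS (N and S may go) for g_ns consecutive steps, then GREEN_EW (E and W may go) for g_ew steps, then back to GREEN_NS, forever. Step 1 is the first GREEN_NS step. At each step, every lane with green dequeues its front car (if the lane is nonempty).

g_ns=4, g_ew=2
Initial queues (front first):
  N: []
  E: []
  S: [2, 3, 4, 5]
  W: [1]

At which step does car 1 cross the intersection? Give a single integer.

Step 1 [NS]: N:empty,E:wait,S:car2-GO,W:wait | queues: N=0 E=0 S=3 W=1
Step 2 [NS]: N:empty,E:wait,S:car3-GO,W:wait | queues: N=0 E=0 S=2 W=1
Step 3 [NS]: N:empty,E:wait,S:car4-GO,W:wait | queues: N=0 E=0 S=1 W=1
Step 4 [NS]: N:empty,E:wait,S:car5-GO,W:wait | queues: N=0 E=0 S=0 W=1
Step 5 [EW]: N:wait,E:empty,S:wait,W:car1-GO | queues: N=0 E=0 S=0 W=0
Car 1 crosses at step 5

5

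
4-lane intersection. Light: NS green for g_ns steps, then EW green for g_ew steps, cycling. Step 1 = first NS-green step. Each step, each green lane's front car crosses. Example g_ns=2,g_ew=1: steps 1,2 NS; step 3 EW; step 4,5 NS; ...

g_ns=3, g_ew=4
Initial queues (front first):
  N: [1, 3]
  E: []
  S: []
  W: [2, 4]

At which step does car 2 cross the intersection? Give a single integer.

Step 1 [NS]: N:car1-GO,E:wait,S:empty,W:wait | queues: N=1 E=0 S=0 W=2
Step 2 [NS]: N:car3-GO,E:wait,S:empty,W:wait | queues: N=0 E=0 S=0 W=2
Step 3 [NS]: N:empty,E:wait,S:empty,W:wait | queues: N=0 E=0 S=0 W=2
Step 4 [EW]: N:wait,E:empty,S:wait,W:car2-GO | queues: N=0 E=0 S=0 W=1
Step 5 [EW]: N:wait,E:empty,S:wait,W:car4-GO | queues: N=0 E=0 S=0 W=0
Car 2 crosses at step 4

4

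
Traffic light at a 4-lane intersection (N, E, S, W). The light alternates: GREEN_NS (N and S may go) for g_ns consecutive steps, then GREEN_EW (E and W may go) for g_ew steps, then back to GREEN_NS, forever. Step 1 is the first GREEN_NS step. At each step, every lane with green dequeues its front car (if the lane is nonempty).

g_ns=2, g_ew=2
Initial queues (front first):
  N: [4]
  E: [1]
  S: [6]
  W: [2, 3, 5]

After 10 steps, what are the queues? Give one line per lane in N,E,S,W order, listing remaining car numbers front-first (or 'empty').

Step 1 [NS]: N:car4-GO,E:wait,S:car6-GO,W:wait | queues: N=0 E=1 S=0 W=3
Step 2 [NS]: N:empty,E:wait,S:empty,W:wait | queues: N=0 E=1 S=0 W=3
Step 3 [EW]: N:wait,E:car1-GO,S:wait,W:car2-GO | queues: N=0 E=0 S=0 W=2
Step 4 [EW]: N:wait,E:empty,S:wait,W:car3-GO | queues: N=0 E=0 S=0 W=1
Step 5 [NS]: N:empty,E:wait,S:empty,W:wait | queues: N=0 E=0 S=0 W=1
Step 6 [NS]: N:empty,E:wait,S:empty,W:wait | queues: N=0 E=0 S=0 W=1
Step 7 [EW]: N:wait,E:empty,S:wait,W:car5-GO | queues: N=0 E=0 S=0 W=0

N: empty
E: empty
S: empty
W: empty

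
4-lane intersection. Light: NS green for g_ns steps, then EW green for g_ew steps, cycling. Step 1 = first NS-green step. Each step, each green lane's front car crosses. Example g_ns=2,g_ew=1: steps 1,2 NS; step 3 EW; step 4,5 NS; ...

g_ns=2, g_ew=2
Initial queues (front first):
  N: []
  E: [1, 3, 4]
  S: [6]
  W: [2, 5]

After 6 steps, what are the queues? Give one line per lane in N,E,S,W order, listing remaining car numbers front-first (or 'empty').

Step 1 [NS]: N:empty,E:wait,S:car6-GO,W:wait | queues: N=0 E=3 S=0 W=2
Step 2 [NS]: N:empty,E:wait,S:empty,W:wait | queues: N=0 E=3 S=0 W=2
Step 3 [EW]: N:wait,E:car1-GO,S:wait,W:car2-GO | queues: N=0 E=2 S=0 W=1
Step 4 [EW]: N:wait,E:car3-GO,S:wait,W:car5-GO | queues: N=0 E=1 S=0 W=0
Step 5 [NS]: N:empty,E:wait,S:empty,W:wait | queues: N=0 E=1 S=0 W=0
Step 6 [NS]: N:empty,E:wait,S:empty,W:wait | queues: N=0 E=1 S=0 W=0

N: empty
E: 4
S: empty
W: empty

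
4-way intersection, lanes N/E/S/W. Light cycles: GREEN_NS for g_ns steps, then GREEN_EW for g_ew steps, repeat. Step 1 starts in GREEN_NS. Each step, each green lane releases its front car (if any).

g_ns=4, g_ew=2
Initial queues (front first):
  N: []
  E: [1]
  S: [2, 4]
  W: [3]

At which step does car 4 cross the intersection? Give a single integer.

Step 1 [NS]: N:empty,E:wait,S:car2-GO,W:wait | queues: N=0 E=1 S=1 W=1
Step 2 [NS]: N:empty,E:wait,S:car4-GO,W:wait | queues: N=0 E=1 S=0 W=1
Step 3 [NS]: N:empty,E:wait,S:empty,W:wait | queues: N=0 E=1 S=0 W=1
Step 4 [NS]: N:empty,E:wait,S:empty,W:wait | queues: N=0 E=1 S=0 W=1
Step 5 [EW]: N:wait,E:car1-GO,S:wait,W:car3-GO | queues: N=0 E=0 S=0 W=0
Car 4 crosses at step 2

2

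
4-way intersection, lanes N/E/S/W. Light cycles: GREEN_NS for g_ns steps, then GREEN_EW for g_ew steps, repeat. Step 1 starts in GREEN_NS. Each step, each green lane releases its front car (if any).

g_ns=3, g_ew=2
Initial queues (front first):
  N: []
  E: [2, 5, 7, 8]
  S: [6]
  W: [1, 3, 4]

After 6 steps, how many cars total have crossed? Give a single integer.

Step 1 [NS]: N:empty,E:wait,S:car6-GO,W:wait | queues: N=0 E=4 S=0 W=3
Step 2 [NS]: N:empty,E:wait,S:empty,W:wait | queues: N=0 E=4 S=0 W=3
Step 3 [NS]: N:empty,E:wait,S:empty,W:wait | queues: N=0 E=4 S=0 W=3
Step 4 [EW]: N:wait,E:car2-GO,S:wait,W:car1-GO | queues: N=0 E=3 S=0 W=2
Step 5 [EW]: N:wait,E:car5-GO,S:wait,W:car3-GO | queues: N=0 E=2 S=0 W=1
Step 6 [NS]: N:empty,E:wait,S:empty,W:wait | queues: N=0 E=2 S=0 W=1
Cars crossed by step 6: 5

Answer: 5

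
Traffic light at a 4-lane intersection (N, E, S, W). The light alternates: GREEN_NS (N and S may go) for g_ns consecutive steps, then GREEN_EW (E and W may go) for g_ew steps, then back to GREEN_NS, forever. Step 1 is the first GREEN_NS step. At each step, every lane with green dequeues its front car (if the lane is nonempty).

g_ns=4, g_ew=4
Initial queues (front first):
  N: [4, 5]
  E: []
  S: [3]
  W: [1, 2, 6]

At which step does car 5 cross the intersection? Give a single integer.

Step 1 [NS]: N:car4-GO,E:wait,S:car3-GO,W:wait | queues: N=1 E=0 S=0 W=3
Step 2 [NS]: N:car5-GO,E:wait,S:empty,W:wait | queues: N=0 E=0 S=0 W=3
Step 3 [NS]: N:empty,E:wait,S:empty,W:wait | queues: N=0 E=0 S=0 W=3
Step 4 [NS]: N:empty,E:wait,S:empty,W:wait | queues: N=0 E=0 S=0 W=3
Step 5 [EW]: N:wait,E:empty,S:wait,W:car1-GO | queues: N=0 E=0 S=0 W=2
Step 6 [EW]: N:wait,E:empty,S:wait,W:car2-GO | queues: N=0 E=0 S=0 W=1
Step 7 [EW]: N:wait,E:empty,S:wait,W:car6-GO | queues: N=0 E=0 S=0 W=0
Car 5 crosses at step 2

2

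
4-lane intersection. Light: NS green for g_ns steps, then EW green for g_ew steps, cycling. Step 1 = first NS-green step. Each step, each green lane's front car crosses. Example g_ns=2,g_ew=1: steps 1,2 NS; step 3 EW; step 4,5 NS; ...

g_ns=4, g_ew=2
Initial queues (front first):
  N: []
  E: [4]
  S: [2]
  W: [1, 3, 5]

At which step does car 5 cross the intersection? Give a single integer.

Step 1 [NS]: N:empty,E:wait,S:car2-GO,W:wait | queues: N=0 E=1 S=0 W=3
Step 2 [NS]: N:empty,E:wait,S:empty,W:wait | queues: N=0 E=1 S=0 W=3
Step 3 [NS]: N:empty,E:wait,S:empty,W:wait | queues: N=0 E=1 S=0 W=3
Step 4 [NS]: N:empty,E:wait,S:empty,W:wait | queues: N=0 E=1 S=0 W=3
Step 5 [EW]: N:wait,E:car4-GO,S:wait,W:car1-GO | queues: N=0 E=0 S=0 W=2
Step 6 [EW]: N:wait,E:empty,S:wait,W:car3-GO | queues: N=0 E=0 S=0 W=1
Step 7 [NS]: N:empty,E:wait,S:empty,W:wait | queues: N=0 E=0 S=0 W=1
Step 8 [NS]: N:empty,E:wait,S:empty,W:wait | queues: N=0 E=0 S=0 W=1
Step 9 [NS]: N:empty,E:wait,S:empty,W:wait | queues: N=0 E=0 S=0 W=1
Step 10 [NS]: N:empty,E:wait,S:empty,W:wait | queues: N=0 E=0 S=0 W=1
Step 11 [EW]: N:wait,E:empty,S:wait,W:car5-GO | queues: N=0 E=0 S=0 W=0
Car 5 crosses at step 11

11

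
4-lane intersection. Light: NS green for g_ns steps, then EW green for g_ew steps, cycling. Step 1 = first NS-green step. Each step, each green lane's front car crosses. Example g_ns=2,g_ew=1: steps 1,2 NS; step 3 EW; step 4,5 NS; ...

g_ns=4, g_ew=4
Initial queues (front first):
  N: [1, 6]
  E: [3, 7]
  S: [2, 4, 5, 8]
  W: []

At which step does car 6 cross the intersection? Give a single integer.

Step 1 [NS]: N:car1-GO,E:wait,S:car2-GO,W:wait | queues: N=1 E=2 S=3 W=0
Step 2 [NS]: N:car6-GO,E:wait,S:car4-GO,W:wait | queues: N=0 E=2 S=2 W=0
Step 3 [NS]: N:empty,E:wait,S:car5-GO,W:wait | queues: N=0 E=2 S=1 W=0
Step 4 [NS]: N:empty,E:wait,S:car8-GO,W:wait | queues: N=0 E=2 S=0 W=0
Step 5 [EW]: N:wait,E:car3-GO,S:wait,W:empty | queues: N=0 E=1 S=0 W=0
Step 6 [EW]: N:wait,E:car7-GO,S:wait,W:empty | queues: N=0 E=0 S=0 W=0
Car 6 crosses at step 2

2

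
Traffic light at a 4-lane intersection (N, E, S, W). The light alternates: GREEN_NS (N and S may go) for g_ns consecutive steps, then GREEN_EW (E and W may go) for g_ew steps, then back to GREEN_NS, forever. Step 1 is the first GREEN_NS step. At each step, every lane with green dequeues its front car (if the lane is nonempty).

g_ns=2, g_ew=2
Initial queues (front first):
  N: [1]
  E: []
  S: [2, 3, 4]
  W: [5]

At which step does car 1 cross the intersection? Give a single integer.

Step 1 [NS]: N:car1-GO,E:wait,S:car2-GO,W:wait | queues: N=0 E=0 S=2 W=1
Step 2 [NS]: N:empty,E:wait,S:car3-GO,W:wait | queues: N=0 E=0 S=1 W=1
Step 3 [EW]: N:wait,E:empty,S:wait,W:car5-GO | queues: N=0 E=0 S=1 W=0
Step 4 [EW]: N:wait,E:empty,S:wait,W:empty | queues: N=0 E=0 S=1 W=0
Step 5 [NS]: N:empty,E:wait,S:car4-GO,W:wait | queues: N=0 E=0 S=0 W=0
Car 1 crosses at step 1

1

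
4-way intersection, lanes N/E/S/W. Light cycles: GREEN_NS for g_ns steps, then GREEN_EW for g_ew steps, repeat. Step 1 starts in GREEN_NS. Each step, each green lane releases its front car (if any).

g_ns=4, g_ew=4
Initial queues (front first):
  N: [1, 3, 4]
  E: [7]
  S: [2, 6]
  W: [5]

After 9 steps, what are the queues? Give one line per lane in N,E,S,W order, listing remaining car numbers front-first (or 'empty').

Step 1 [NS]: N:car1-GO,E:wait,S:car2-GO,W:wait | queues: N=2 E=1 S=1 W=1
Step 2 [NS]: N:car3-GO,E:wait,S:car6-GO,W:wait | queues: N=1 E=1 S=0 W=1
Step 3 [NS]: N:car4-GO,E:wait,S:empty,W:wait | queues: N=0 E=1 S=0 W=1
Step 4 [NS]: N:empty,E:wait,S:empty,W:wait | queues: N=0 E=1 S=0 W=1
Step 5 [EW]: N:wait,E:car7-GO,S:wait,W:car5-GO | queues: N=0 E=0 S=0 W=0

N: empty
E: empty
S: empty
W: empty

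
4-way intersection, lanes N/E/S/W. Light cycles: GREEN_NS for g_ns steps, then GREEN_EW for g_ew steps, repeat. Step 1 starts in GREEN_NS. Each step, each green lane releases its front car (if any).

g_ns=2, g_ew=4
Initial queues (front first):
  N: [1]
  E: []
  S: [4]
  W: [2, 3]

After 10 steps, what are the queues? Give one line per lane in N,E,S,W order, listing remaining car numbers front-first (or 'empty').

Step 1 [NS]: N:car1-GO,E:wait,S:car4-GO,W:wait | queues: N=0 E=0 S=0 W=2
Step 2 [NS]: N:empty,E:wait,S:empty,W:wait | queues: N=0 E=0 S=0 W=2
Step 3 [EW]: N:wait,E:empty,S:wait,W:car2-GO | queues: N=0 E=0 S=0 W=1
Step 4 [EW]: N:wait,E:empty,S:wait,W:car3-GO | queues: N=0 E=0 S=0 W=0

N: empty
E: empty
S: empty
W: empty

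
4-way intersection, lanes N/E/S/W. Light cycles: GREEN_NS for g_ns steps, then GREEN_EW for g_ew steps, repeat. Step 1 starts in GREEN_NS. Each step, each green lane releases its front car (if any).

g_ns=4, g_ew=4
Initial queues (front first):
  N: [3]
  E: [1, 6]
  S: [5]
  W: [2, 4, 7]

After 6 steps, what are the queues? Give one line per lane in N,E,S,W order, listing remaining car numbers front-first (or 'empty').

Step 1 [NS]: N:car3-GO,E:wait,S:car5-GO,W:wait | queues: N=0 E=2 S=0 W=3
Step 2 [NS]: N:empty,E:wait,S:empty,W:wait | queues: N=0 E=2 S=0 W=3
Step 3 [NS]: N:empty,E:wait,S:empty,W:wait | queues: N=0 E=2 S=0 W=3
Step 4 [NS]: N:empty,E:wait,S:empty,W:wait | queues: N=0 E=2 S=0 W=3
Step 5 [EW]: N:wait,E:car1-GO,S:wait,W:car2-GO | queues: N=0 E=1 S=0 W=2
Step 6 [EW]: N:wait,E:car6-GO,S:wait,W:car4-GO | queues: N=0 E=0 S=0 W=1

N: empty
E: empty
S: empty
W: 7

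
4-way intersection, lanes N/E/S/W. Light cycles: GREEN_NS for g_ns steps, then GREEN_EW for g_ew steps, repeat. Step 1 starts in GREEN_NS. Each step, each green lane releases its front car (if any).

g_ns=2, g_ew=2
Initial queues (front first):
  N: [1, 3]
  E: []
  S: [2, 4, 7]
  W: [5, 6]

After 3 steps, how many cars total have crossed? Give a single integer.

Step 1 [NS]: N:car1-GO,E:wait,S:car2-GO,W:wait | queues: N=1 E=0 S=2 W=2
Step 2 [NS]: N:car3-GO,E:wait,S:car4-GO,W:wait | queues: N=0 E=0 S=1 W=2
Step 3 [EW]: N:wait,E:empty,S:wait,W:car5-GO | queues: N=0 E=0 S=1 W=1
Cars crossed by step 3: 5

Answer: 5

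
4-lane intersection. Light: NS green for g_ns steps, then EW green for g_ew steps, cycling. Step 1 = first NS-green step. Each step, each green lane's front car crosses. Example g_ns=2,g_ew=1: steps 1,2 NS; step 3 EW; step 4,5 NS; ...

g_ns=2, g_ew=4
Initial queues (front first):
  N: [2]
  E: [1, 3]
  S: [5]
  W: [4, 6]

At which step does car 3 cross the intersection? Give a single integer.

Step 1 [NS]: N:car2-GO,E:wait,S:car5-GO,W:wait | queues: N=0 E=2 S=0 W=2
Step 2 [NS]: N:empty,E:wait,S:empty,W:wait | queues: N=0 E=2 S=0 W=2
Step 3 [EW]: N:wait,E:car1-GO,S:wait,W:car4-GO | queues: N=0 E=1 S=0 W=1
Step 4 [EW]: N:wait,E:car3-GO,S:wait,W:car6-GO | queues: N=0 E=0 S=0 W=0
Car 3 crosses at step 4

4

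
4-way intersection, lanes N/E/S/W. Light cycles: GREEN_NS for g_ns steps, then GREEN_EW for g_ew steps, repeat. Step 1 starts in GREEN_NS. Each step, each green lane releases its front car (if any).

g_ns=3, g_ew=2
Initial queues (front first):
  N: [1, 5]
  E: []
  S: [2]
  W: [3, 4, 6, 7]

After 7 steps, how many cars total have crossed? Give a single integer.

Step 1 [NS]: N:car1-GO,E:wait,S:car2-GO,W:wait | queues: N=1 E=0 S=0 W=4
Step 2 [NS]: N:car5-GO,E:wait,S:empty,W:wait | queues: N=0 E=0 S=0 W=4
Step 3 [NS]: N:empty,E:wait,S:empty,W:wait | queues: N=0 E=0 S=0 W=4
Step 4 [EW]: N:wait,E:empty,S:wait,W:car3-GO | queues: N=0 E=0 S=0 W=3
Step 5 [EW]: N:wait,E:empty,S:wait,W:car4-GO | queues: N=0 E=0 S=0 W=2
Step 6 [NS]: N:empty,E:wait,S:empty,W:wait | queues: N=0 E=0 S=0 W=2
Step 7 [NS]: N:empty,E:wait,S:empty,W:wait | queues: N=0 E=0 S=0 W=2
Cars crossed by step 7: 5

Answer: 5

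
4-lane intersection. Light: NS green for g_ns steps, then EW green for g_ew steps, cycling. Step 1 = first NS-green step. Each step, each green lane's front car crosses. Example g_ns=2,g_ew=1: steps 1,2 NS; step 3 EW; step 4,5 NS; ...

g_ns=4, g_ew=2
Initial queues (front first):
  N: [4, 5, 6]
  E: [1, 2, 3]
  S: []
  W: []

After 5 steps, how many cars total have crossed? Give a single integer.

Answer: 4

Derivation:
Step 1 [NS]: N:car4-GO,E:wait,S:empty,W:wait | queues: N=2 E=3 S=0 W=0
Step 2 [NS]: N:car5-GO,E:wait,S:empty,W:wait | queues: N=1 E=3 S=0 W=0
Step 3 [NS]: N:car6-GO,E:wait,S:empty,W:wait | queues: N=0 E=3 S=0 W=0
Step 4 [NS]: N:empty,E:wait,S:empty,W:wait | queues: N=0 E=3 S=0 W=0
Step 5 [EW]: N:wait,E:car1-GO,S:wait,W:empty | queues: N=0 E=2 S=0 W=0
Cars crossed by step 5: 4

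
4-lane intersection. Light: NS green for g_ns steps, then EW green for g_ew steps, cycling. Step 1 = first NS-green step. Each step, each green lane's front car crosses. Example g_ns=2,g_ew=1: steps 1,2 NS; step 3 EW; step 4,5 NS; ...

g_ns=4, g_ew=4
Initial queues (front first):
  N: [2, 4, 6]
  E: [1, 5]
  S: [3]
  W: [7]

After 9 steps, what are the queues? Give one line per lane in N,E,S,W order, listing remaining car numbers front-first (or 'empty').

Step 1 [NS]: N:car2-GO,E:wait,S:car3-GO,W:wait | queues: N=2 E=2 S=0 W=1
Step 2 [NS]: N:car4-GO,E:wait,S:empty,W:wait | queues: N=1 E=2 S=0 W=1
Step 3 [NS]: N:car6-GO,E:wait,S:empty,W:wait | queues: N=0 E=2 S=0 W=1
Step 4 [NS]: N:empty,E:wait,S:empty,W:wait | queues: N=0 E=2 S=0 W=1
Step 5 [EW]: N:wait,E:car1-GO,S:wait,W:car7-GO | queues: N=0 E=1 S=0 W=0
Step 6 [EW]: N:wait,E:car5-GO,S:wait,W:empty | queues: N=0 E=0 S=0 W=0

N: empty
E: empty
S: empty
W: empty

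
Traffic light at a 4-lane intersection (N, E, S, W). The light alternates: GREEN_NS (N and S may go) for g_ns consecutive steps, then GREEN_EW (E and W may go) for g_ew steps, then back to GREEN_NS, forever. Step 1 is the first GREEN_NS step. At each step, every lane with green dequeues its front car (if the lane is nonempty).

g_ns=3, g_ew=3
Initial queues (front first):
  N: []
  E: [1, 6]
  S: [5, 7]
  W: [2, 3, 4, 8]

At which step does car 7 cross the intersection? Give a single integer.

Step 1 [NS]: N:empty,E:wait,S:car5-GO,W:wait | queues: N=0 E=2 S=1 W=4
Step 2 [NS]: N:empty,E:wait,S:car7-GO,W:wait | queues: N=0 E=2 S=0 W=4
Step 3 [NS]: N:empty,E:wait,S:empty,W:wait | queues: N=0 E=2 S=0 W=4
Step 4 [EW]: N:wait,E:car1-GO,S:wait,W:car2-GO | queues: N=0 E=1 S=0 W=3
Step 5 [EW]: N:wait,E:car6-GO,S:wait,W:car3-GO | queues: N=0 E=0 S=0 W=2
Step 6 [EW]: N:wait,E:empty,S:wait,W:car4-GO | queues: N=0 E=0 S=0 W=1
Step 7 [NS]: N:empty,E:wait,S:empty,W:wait | queues: N=0 E=0 S=0 W=1
Step 8 [NS]: N:empty,E:wait,S:empty,W:wait | queues: N=0 E=0 S=0 W=1
Step 9 [NS]: N:empty,E:wait,S:empty,W:wait | queues: N=0 E=0 S=0 W=1
Step 10 [EW]: N:wait,E:empty,S:wait,W:car8-GO | queues: N=0 E=0 S=0 W=0
Car 7 crosses at step 2

2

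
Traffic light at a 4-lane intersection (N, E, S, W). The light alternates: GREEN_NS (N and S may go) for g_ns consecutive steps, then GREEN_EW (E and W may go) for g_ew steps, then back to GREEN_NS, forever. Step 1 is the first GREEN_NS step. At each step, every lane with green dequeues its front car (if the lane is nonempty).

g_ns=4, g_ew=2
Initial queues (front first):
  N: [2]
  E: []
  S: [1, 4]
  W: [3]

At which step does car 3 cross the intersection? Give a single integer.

Step 1 [NS]: N:car2-GO,E:wait,S:car1-GO,W:wait | queues: N=0 E=0 S=1 W=1
Step 2 [NS]: N:empty,E:wait,S:car4-GO,W:wait | queues: N=0 E=0 S=0 W=1
Step 3 [NS]: N:empty,E:wait,S:empty,W:wait | queues: N=0 E=0 S=0 W=1
Step 4 [NS]: N:empty,E:wait,S:empty,W:wait | queues: N=0 E=0 S=0 W=1
Step 5 [EW]: N:wait,E:empty,S:wait,W:car3-GO | queues: N=0 E=0 S=0 W=0
Car 3 crosses at step 5

5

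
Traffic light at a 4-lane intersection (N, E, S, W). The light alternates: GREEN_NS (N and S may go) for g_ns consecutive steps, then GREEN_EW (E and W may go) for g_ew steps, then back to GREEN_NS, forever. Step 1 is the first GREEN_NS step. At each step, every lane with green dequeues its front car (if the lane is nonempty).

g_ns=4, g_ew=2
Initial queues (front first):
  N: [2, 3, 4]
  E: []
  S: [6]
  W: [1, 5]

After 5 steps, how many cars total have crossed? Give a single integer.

Step 1 [NS]: N:car2-GO,E:wait,S:car6-GO,W:wait | queues: N=2 E=0 S=0 W=2
Step 2 [NS]: N:car3-GO,E:wait,S:empty,W:wait | queues: N=1 E=0 S=0 W=2
Step 3 [NS]: N:car4-GO,E:wait,S:empty,W:wait | queues: N=0 E=0 S=0 W=2
Step 4 [NS]: N:empty,E:wait,S:empty,W:wait | queues: N=0 E=0 S=0 W=2
Step 5 [EW]: N:wait,E:empty,S:wait,W:car1-GO | queues: N=0 E=0 S=0 W=1
Cars crossed by step 5: 5

Answer: 5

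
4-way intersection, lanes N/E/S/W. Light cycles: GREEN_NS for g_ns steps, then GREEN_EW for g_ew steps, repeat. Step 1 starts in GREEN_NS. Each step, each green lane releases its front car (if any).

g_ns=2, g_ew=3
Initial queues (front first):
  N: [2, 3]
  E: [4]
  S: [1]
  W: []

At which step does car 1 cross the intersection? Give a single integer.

Step 1 [NS]: N:car2-GO,E:wait,S:car1-GO,W:wait | queues: N=1 E=1 S=0 W=0
Step 2 [NS]: N:car3-GO,E:wait,S:empty,W:wait | queues: N=0 E=1 S=0 W=0
Step 3 [EW]: N:wait,E:car4-GO,S:wait,W:empty | queues: N=0 E=0 S=0 W=0
Car 1 crosses at step 1

1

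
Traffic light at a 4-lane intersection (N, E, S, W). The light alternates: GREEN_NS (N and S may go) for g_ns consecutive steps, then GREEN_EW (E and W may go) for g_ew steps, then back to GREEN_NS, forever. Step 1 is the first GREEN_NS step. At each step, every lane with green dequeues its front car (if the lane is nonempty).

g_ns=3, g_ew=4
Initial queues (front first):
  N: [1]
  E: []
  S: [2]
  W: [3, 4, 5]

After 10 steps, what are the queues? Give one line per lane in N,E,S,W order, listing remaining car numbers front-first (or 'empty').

Step 1 [NS]: N:car1-GO,E:wait,S:car2-GO,W:wait | queues: N=0 E=0 S=0 W=3
Step 2 [NS]: N:empty,E:wait,S:empty,W:wait | queues: N=0 E=0 S=0 W=3
Step 3 [NS]: N:empty,E:wait,S:empty,W:wait | queues: N=0 E=0 S=0 W=3
Step 4 [EW]: N:wait,E:empty,S:wait,W:car3-GO | queues: N=0 E=0 S=0 W=2
Step 5 [EW]: N:wait,E:empty,S:wait,W:car4-GO | queues: N=0 E=0 S=0 W=1
Step 6 [EW]: N:wait,E:empty,S:wait,W:car5-GO | queues: N=0 E=0 S=0 W=0

N: empty
E: empty
S: empty
W: empty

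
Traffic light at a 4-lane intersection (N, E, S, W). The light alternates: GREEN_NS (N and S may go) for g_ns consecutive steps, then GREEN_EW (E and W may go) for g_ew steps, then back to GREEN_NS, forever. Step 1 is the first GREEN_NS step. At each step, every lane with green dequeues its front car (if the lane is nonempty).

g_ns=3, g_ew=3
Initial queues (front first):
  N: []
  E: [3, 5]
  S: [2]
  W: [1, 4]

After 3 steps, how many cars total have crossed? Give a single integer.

Answer: 1

Derivation:
Step 1 [NS]: N:empty,E:wait,S:car2-GO,W:wait | queues: N=0 E=2 S=0 W=2
Step 2 [NS]: N:empty,E:wait,S:empty,W:wait | queues: N=0 E=2 S=0 W=2
Step 3 [NS]: N:empty,E:wait,S:empty,W:wait | queues: N=0 E=2 S=0 W=2
Cars crossed by step 3: 1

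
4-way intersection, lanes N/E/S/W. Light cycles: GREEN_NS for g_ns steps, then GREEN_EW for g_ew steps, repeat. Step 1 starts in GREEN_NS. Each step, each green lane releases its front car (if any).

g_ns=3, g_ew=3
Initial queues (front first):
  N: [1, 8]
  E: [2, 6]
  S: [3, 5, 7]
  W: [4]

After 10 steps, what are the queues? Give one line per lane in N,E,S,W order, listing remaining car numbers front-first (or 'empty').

Step 1 [NS]: N:car1-GO,E:wait,S:car3-GO,W:wait | queues: N=1 E=2 S=2 W=1
Step 2 [NS]: N:car8-GO,E:wait,S:car5-GO,W:wait | queues: N=0 E=2 S=1 W=1
Step 3 [NS]: N:empty,E:wait,S:car7-GO,W:wait | queues: N=0 E=2 S=0 W=1
Step 4 [EW]: N:wait,E:car2-GO,S:wait,W:car4-GO | queues: N=0 E=1 S=0 W=0
Step 5 [EW]: N:wait,E:car6-GO,S:wait,W:empty | queues: N=0 E=0 S=0 W=0

N: empty
E: empty
S: empty
W: empty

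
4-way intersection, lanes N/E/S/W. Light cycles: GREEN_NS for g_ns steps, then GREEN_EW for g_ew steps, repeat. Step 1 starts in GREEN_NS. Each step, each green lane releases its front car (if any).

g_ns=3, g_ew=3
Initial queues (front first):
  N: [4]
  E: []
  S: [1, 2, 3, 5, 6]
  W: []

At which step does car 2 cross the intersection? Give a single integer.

Step 1 [NS]: N:car4-GO,E:wait,S:car1-GO,W:wait | queues: N=0 E=0 S=4 W=0
Step 2 [NS]: N:empty,E:wait,S:car2-GO,W:wait | queues: N=0 E=0 S=3 W=0
Step 3 [NS]: N:empty,E:wait,S:car3-GO,W:wait | queues: N=0 E=0 S=2 W=0
Step 4 [EW]: N:wait,E:empty,S:wait,W:empty | queues: N=0 E=0 S=2 W=0
Step 5 [EW]: N:wait,E:empty,S:wait,W:empty | queues: N=0 E=0 S=2 W=0
Step 6 [EW]: N:wait,E:empty,S:wait,W:empty | queues: N=0 E=0 S=2 W=0
Step 7 [NS]: N:empty,E:wait,S:car5-GO,W:wait | queues: N=0 E=0 S=1 W=0
Step 8 [NS]: N:empty,E:wait,S:car6-GO,W:wait | queues: N=0 E=0 S=0 W=0
Car 2 crosses at step 2

2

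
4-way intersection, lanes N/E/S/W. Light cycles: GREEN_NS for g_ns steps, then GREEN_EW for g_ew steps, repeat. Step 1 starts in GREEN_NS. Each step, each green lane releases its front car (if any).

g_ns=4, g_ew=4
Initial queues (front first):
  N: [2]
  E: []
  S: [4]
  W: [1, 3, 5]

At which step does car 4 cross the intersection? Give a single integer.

Step 1 [NS]: N:car2-GO,E:wait,S:car4-GO,W:wait | queues: N=0 E=0 S=0 W=3
Step 2 [NS]: N:empty,E:wait,S:empty,W:wait | queues: N=0 E=0 S=0 W=3
Step 3 [NS]: N:empty,E:wait,S:empty,W:wait | queues: N=0 E=0 S=0 W=3
Step 4 [NS]: N:empty,E:wait,S:empty,W:wait | queues: N=0 E=0 S=0 W=3
Step 5 [EW]: N:wait,E:empty,S:wait,W:car1-GO | queues: N=0 E=0 S=0 W=2
Step 6 [EW]: N:wait,E:empty,S:wait,W:car3-GO | queues: N=0 E=0 S=0 W=1
Step 7 [EW]: N:wait,E:empty,S:wait,W:car5-GO | queues: N=0 E=0 S=0 W=0
Car 4 crosses at step 1

1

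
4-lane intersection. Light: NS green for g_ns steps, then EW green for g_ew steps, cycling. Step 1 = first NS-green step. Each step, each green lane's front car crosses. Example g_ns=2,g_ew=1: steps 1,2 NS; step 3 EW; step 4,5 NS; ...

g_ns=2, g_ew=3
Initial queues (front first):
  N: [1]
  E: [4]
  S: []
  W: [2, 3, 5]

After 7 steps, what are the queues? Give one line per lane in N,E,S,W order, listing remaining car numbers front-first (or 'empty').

Step 1 [NS]: N:car1-GO,E:wait,S:empty,W:wait | queues: N=0 E=1 S=0 W=3
Step 2 [NS]: N:empty,E:wait,S:empty,W:wait | queues: N=0 E=1 S=0 W=3
Step 3 [EW]: N:wait,E:car4-GO,S:wait,W:car2-GO | queues: N=0 E=0 S=0 W=2
Step 4 [EW]: N:wait,E:empty,S:wait,W:car3-GO | queues: N=0 E=0 S=0 W=1
Step 5 [EW]: N:wait,E:empty,S:wait,W:car5-GO | queues: N=0 E=0 S=0 W=0

N: empty
E: empty
S: empty
W: empty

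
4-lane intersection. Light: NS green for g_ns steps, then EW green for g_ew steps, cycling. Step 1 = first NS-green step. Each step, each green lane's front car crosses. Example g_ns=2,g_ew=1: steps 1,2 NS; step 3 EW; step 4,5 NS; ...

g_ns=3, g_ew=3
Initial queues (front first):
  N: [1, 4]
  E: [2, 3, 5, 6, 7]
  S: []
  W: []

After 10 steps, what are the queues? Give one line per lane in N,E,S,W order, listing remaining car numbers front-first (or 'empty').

Step 1 [NS]: N:car1-GO,E:wait,S:empty,W:wait | queues: N=1 E=5 S=0 W=0
Step 2 [NS]: N:car4-GO,E:wait,S:empty,W:wait | queues: N=0 E=5 S=0 W=0
Step 3 [NS]: N:empty,E:wait,S:empty,W:wait | queues: N=0 E=5 S=0 W=0
Step 4 [EW]: N:wait,E:car2-GO,S:wait,W:empty | queues: N=0 E=4 S=0 W=0
Step 5 [EW]: N:wait,E:car3-GO,S:wait,W:empty | queues: N=0 E=3 S=0 W=0
Step 6 [EW]: N:wait,E:car5-GO,S:wait,W:empty | queues: N=0 E=2 S=0 W=0
Step 7 [NS]: N:empty,E:wait,S:empty,W:wait | queues: N=0 E=2 S=0 W=0
Step 8 [NS]: N:empty,E:wait,S:empty,W:wait | queues: N=0 E=2 S=0 W=0
Step 9 [NS]: N:empty,E:wait,S:empty,W:wait | queues: N=0 E=2 S=0 W=0
Step 10 [EW]: N:wait,E:car6-GO,S:wait,W:empty | queues: N=0 E=1 S=0 W=0

N: empty
E: 7
S: empty
W: empty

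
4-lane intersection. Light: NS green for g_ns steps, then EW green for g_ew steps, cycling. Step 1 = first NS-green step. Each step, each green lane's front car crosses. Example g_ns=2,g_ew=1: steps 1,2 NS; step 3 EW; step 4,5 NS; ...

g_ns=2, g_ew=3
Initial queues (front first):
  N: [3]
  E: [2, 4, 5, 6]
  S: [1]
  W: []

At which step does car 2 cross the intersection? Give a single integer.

Step 1 [NS]: N:car3-GO,E:wait,S:car1-GO,W:wait | queues: N=0 E=4 S=0 W=0
Step 2 [NS]: N:empty,E:wait,S:empty,W:wait | queues: N=0 E=4 S=0 W=0
Step 3 [EW]: N:wait,E:car2-GO,S:wait,W:empty | queues: N=0 E=3 S=0 W=0
Step 4 [EW]: N:wait,E:car4-GO,S:wait,W:empty | queues: N=0 E=2 S=0 W=0
Step 5 [EW]: N:wait,E:car5-GO,S:wait,W:empty | queues: N=0 E=1 S=0 W=0
Step 6 [NS]: N:empty,E:wait,S:empty,W:wait | queues: N=0 E=1 S=0 W=0
Step 7 [NS]: N:empty,E:wait,S:empty,W:wait | queues: N=0 E=1 S=0 W=0
Step 8 [EW]: N:wait,E:car6-GO,S:wait,W:empty | queues: N=0 E=0 S=0 W=0
Car 2 crosses at step 3

3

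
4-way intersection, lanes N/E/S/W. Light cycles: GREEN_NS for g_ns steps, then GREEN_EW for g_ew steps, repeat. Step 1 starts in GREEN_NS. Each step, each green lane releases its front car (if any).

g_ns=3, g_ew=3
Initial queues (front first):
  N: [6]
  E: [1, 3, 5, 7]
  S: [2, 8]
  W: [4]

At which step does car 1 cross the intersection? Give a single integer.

Step 1 [NS]: N:car6-GO,E:wait,S:car2-GO,W:wait | queues: N=0 E=4 S=1 W=1
Step 2 [NS]: N:empty,E:wait,S:car8-GO,W:wait | queues: N=0 E=4 S=0 W=1
Step 3 [NS]: N:empty,E:wait,S:empty,W:wait | queues: N=0 E=4 S=0 W=1
Step 4 [EW]: N:wait,E:car1-GO,S:wait,W:car4-GO | queues: N=0 E=3 S=0 W=0
Step 5 [EW]: N:wait,E:car3-GO,S:wait,W:empty | queues: N=0 E=2 S=0 W=0
Step 6 [EW]: N:wait,E:car5-GO,S:wait,W:empty | queues: N=0 E=1 S=0 W=0
Step 7 [NS]: N:empty,E:wait,S:empty,W:wait | queues: N=0 E=1 S=0 W=0
Step 8 [NS]: N:empty,E:wait,S:empty,W:wait | queues: N=0 E=1 S=0 W=0
Step 9 [NS]: N:empty,E:wait,S:empty,W:wait | queues: N=0 E=1 S=0 W=0
Step 10 [EW]: N:wait,E:car7-GO,S:wait,W:empty | queues: N=0 E=0 S=0 W=0
Car 1 crosses at step 4

4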